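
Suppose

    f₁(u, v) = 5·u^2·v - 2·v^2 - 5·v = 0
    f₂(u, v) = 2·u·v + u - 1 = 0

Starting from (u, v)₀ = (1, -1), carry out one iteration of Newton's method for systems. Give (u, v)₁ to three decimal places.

At (1, -1): F = (-2.000, -2.000).
Jacobian J = [[10·u·v, 5·u^2 - 4·v - 5], [2·v + 1, 2·u]].
At the point, J = [[-10.000, 4.000], [-1.000, 2.000]] (det J = -16.000).
Solving J·Δ = −F gives Δ = (0.250, 1.125).
Then the next iterate is (u, v)₁ = (1.250, 0.125).

(1.250, 0.125)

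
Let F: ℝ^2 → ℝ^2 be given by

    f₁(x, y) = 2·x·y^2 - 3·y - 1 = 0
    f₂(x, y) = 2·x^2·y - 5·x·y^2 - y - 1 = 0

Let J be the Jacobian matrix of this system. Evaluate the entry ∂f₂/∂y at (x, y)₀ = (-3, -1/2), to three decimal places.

2.000

∂f₂/∂y = 2·x^2 - 10·x·y - 1.
At (-3, -1/2) this is 2.000.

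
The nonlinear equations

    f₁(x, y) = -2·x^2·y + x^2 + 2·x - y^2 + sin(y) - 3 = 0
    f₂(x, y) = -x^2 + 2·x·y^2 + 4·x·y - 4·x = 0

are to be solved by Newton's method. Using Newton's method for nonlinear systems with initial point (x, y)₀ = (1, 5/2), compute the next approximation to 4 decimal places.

(1.2818, 0.9179)

At (1, 5/2): F = (-10.651528, 17.5000).
Jacobian J = [[-4·x·y + 2·x + 2, -2·x^2 - 2·y + cos(y)], [-2·x + 2·y^2 + 4·y - 4, 4·x·y + 4·x]].
At the point, J = [[-6.0000, -7.801144], [16.5000, 14.0000]] (det J = 44.718870).
Solving J·Δ = −F gives Δ = (0.2818, -1.5821).
Then the next iterate is (x, y)₁ = (1.2818, 0.9179).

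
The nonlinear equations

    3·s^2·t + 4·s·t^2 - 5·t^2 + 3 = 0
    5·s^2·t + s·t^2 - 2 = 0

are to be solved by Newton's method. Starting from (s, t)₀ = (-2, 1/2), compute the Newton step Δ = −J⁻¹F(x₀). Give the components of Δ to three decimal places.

(1.113, 0.186)

At (-2, 1/2): F = (5.750, 7.500).
Jacobian J = [[6·s·t + 4·t^2, 3·s^2 + 8·s·t - 10·t], [10·s·t + t^2, 5·s^2 + 2·s·t]].
At the point, J = [[-5.000, -1.000], [-9.750, 18.000]] (det J = -99.750).
Solving J·Δ = −F gives Δ = (1.113, 0.186).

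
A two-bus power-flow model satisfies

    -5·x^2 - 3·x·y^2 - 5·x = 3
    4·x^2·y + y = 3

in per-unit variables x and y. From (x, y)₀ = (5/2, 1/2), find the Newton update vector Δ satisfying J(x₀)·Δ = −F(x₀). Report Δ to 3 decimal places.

(-1.641, 0.247)

At (5/2, 1/2): F = (-48.625, 10.000).
Jacobian J = [[-10·x - 3·y^2 - 5, -6·x·y], [8·x·y, 4·x^2 + 1]].
At the point, J = [[-30.750, -7.500], [10.000, 26.000]] (det J = -724.500).
Solving J·Δ = −F gives Δ = (-1.641, 0.247).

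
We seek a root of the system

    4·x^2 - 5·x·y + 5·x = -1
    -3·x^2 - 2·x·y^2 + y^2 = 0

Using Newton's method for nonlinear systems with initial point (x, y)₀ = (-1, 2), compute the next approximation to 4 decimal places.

(-0.4863, 1.3356)

At (-1, 2): F = (10.0000, 9.0000).
Jacobian J = [[8·x - 5·y + 5, -5·x], [-6·x - 2·y^2, -4·x·y + 2·y]].
At the point, J = [[-13.0000, 5.0000], [-2.0000, 12.0000]] (det J = -146.0000).
Solving J·Δ = −F gives Δ = (0.5137, -0.6644).
Then the next iterate is (x, y)₁ = (-0.4863, 1.3356).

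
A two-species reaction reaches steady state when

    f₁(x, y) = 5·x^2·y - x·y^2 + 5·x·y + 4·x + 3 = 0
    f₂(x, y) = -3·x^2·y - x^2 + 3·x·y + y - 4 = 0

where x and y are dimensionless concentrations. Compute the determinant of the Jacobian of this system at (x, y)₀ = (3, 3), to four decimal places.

442.0000

J = [[10·x·y - y^2 + 5·y + 4, 5·x^2 - 2·x·y + 5·x], [-6·x·y - 2·x + 3·y, -3·x^2 + 3·x + 1]].
At the point, J = [[100.0000, 42.0000], [-51.0000, -17.0000]].
det J = 442.0000.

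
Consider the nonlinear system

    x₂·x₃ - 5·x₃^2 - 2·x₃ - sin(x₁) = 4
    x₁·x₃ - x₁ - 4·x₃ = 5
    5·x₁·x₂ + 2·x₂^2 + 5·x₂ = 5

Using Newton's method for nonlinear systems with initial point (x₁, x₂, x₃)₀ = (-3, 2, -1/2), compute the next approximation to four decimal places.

(-2.9177, -6.0883, -0.3034)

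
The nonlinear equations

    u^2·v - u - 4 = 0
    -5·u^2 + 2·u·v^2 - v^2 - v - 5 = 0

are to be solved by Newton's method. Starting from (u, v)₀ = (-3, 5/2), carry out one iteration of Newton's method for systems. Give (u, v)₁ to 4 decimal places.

At (-3, 5/2): F = (21.5000, -96.2500).
Jacobian J = [[2·u·v - 1, u^2], [-10·u + 2·v^2, 4·u·v - 2·v - 1]].
At the point, J = [[-16.0000, 9.0000], [42.5000, -36.0000]] (det J = 193.5000).
Solving J·Δ = −F gives Δ = (-0.4767, -3.2364).
Then the next iterate is (u, v)₁ = (-3.4767, -0.7364).

(-3.4767, -0.7364)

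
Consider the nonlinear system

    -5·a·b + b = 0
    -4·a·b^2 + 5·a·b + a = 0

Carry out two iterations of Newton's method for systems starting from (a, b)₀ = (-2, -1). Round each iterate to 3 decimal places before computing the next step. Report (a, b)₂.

At (-2, -1): F = (-11.000, 16.000).
Jacobian J = [[-5·b, -5·a + 1], [-4·b^2 + 5·b + 1, -8·a·b + 5·a]].
At the point, J = [[5.000, 11.000], [-8.000, -26.000]] (det J = -42.000).
Solving J·Δ = −F gives Δ = (2.619, -0.190).
Then the next iterate is (a, b)₁ = (0.619, -1.190).
Round to (0.619, -1.190) and repeat: F = (2.49305, -6.57031), J = [[5.950, -2.095], [-10.61440, 8.98788]].
Δ = (-0.277, 0.404), so (a, b)₂ = (0.342, -0.786).

(0.342, -0.786)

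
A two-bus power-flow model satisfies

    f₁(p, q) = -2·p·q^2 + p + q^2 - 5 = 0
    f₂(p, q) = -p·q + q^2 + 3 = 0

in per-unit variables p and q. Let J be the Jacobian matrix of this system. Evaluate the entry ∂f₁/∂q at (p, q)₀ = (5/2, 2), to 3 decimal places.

∂f₁/∂q = -4·p·q + 2·q.
At (5/2, 2) this is -16.000.

-16.000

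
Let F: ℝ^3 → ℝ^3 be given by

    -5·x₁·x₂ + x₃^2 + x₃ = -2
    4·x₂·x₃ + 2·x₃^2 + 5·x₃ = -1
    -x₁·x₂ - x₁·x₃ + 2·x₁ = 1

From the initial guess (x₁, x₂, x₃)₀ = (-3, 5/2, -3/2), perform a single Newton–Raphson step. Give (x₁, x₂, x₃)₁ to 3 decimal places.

(-0.905, 1.748, -0.113)

At (-3, 5/2, -3/2): F = (40.250, -17.000, -4.000).
Jacobian J = [[-5·x₂, -5·x₁, 2·x₃ + 1], [0, 4·x₃, 4·x₂ + 4·x₃ + 5], [-x₂ - x₃ + 2, -x₁, -x₁]].
At the point, J = [[-12.500, 15.000, -2.000], [0.000, -6.000, 9.000], [1.000, 3.000, 3.000]] (det J = 685.500).
Solving J·Δ = −F gives Δ = (2.095, -0.752, 1.387).
Then the next iterate is (x₁, x₂, x₃)₁ = (-0.905, 1.748, -0.113).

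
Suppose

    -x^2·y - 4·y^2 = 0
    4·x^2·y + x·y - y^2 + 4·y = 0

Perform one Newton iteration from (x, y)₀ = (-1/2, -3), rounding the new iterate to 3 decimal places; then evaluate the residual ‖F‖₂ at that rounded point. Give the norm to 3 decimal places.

11.547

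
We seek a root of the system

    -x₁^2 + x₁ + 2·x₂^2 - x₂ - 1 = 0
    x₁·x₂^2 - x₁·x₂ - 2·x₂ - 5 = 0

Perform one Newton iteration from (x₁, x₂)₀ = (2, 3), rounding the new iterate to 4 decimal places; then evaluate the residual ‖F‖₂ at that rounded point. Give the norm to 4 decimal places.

1.9546

At (2, 3): F = (12.0000, 1.0000).
Jacobian J = [[-2·x₁ + 1, 4·x₂ - 1], [x₂^2 - x₂, 2·x₁·x₂ - x₁ - 2]].
At the point, J = [[-3.0000, 11.0000], [6.0000, 8.0000]] (det J = -90.0000).
Solving J·Δ = −F gives Δ = (0.9444, -0.8333).
Then the next iterate is (x₁, x₂)₁ = (2.9444, 2.1667).
Re-evaluating at (2.9444, 2.1667): F = (0.497386, -1.890284), so ‖F‖₂ = 1.9546.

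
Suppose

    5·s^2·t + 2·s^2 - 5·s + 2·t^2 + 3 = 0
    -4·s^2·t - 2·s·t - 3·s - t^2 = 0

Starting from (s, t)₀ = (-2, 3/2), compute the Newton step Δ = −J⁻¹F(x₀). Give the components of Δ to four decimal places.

(2.6102, 2.1822)

At (-2, 3/2): F = (55.5000, -14.2500).
Jacobian J = [[10·s·t + 4·s - 5, 5·s^2 + 4·t], [-8·s·t - 2·t - 3, -4·s^2 - 2·s - 2·t]].
At the point, J = [[-43.0000, 26.0000], [18.0000, -15.0000]] (det J = 177.0000).
Solving J·Δ = −F gives Δ = (2.6102, 2.1822).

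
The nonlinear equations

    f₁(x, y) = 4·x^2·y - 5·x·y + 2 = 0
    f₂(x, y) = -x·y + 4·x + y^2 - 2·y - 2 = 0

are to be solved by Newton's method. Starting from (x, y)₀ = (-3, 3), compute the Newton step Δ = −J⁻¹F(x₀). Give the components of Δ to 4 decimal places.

(1.7985, 0.0288)

At (-3, 3): F = (155.0000, -2.0000).
Jacobian J = [[8·x·y - 5·y, 4·x^2 - 5·x], [-y + 4, -x + 2·y - 2]].
At the point, J = [[-87.0000, 51.0000], [1.0000, 7.0000]] (det J = -660.0000).
Solving J·Δ = −F gives Δ = (1.7985, 0.0288).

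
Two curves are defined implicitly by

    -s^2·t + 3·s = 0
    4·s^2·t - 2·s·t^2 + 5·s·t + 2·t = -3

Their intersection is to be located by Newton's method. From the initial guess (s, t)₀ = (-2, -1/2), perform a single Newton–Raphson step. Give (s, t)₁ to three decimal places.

(-1.333, -1.333)

At (-2, -1/2): F = (-4.000, 0.000).
Jacobian J = [[-2·s·t + 3, -s^2], [8·s·t - 2·t^2 + 5·t, 4·s^2 - 4·s·t + 5·s + 2]].
At the point, J = [[1.000, -4.000], [5.000, 4.000]] (det J = 24.000).
Solving J·Δ = −F gives Δ = (0.667, -0.833).
Then the next iterate is (s, t)₁ = (-1.333, -1.333).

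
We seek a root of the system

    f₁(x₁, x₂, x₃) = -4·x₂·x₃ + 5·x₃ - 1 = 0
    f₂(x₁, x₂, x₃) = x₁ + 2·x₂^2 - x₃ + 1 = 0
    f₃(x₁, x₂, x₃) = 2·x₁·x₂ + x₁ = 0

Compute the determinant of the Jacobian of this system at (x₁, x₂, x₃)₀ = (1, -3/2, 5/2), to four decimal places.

J = [[0, -4·x₃, -4·x₂ + 5], [1, 4·x₂, -1], [2·x₂ + 1, 2·x₁, 0]].
At the point, J = [[0.0000, -10.0000, 11.0000], [1.0000, -6.0000, -1.0000], [-2.0000, 2.0000, 0.0000]].
det J = -130.0000.

-130.0000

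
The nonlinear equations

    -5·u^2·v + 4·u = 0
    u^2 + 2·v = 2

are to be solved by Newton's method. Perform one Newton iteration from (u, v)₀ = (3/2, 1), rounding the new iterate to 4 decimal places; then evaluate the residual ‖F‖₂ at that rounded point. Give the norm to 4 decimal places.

At (3/2, 1): F = (-5.2500, 2.2500).
Jacobian J = [[-10·u·v + 4, -5·u^2], [2·u, 2]].
At the point, J = [[-11.0000, -11.2500], [3.0000, 2.0000]] (det J = 11.7500).
Solving J·Δ = −F gives Δ = (-1.2606, 0.7660).
Then the next iterate is (u, v)₁ = (0.2394, 1.7660).
Re-evaluating at (0.2394, 1.7660): F = (0.451532, 1.589312), so ‖F‖₂ = 1.6522.

1.6522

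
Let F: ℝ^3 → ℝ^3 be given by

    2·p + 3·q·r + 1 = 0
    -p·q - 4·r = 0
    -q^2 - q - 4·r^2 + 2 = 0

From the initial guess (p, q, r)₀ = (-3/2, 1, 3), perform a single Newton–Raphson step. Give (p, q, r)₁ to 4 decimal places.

(-4.9703, 1.5149, 1.4356)

At (-3/2, 1, 3): F = (7.0000, -10.5000, -36.0000).
Jacobian J = [[2, 3·r, 3·q], [-q, -p, -4], [0, -2·q - 1, -8·r]].
At the point, J = [[2.0000, 9.0000, 3.0000], [-1.0000, 1.5000, -4.0000], [0.0000, -3.0000, -24.0000]] (det J = -303.0000).
Solving J·Δ = −F gives Δ = (-3.4703, 0.5149, -1.5644).
Then the next iterate is (p, q, r)₁ = (-4.9703, 1.5149, 1.4356).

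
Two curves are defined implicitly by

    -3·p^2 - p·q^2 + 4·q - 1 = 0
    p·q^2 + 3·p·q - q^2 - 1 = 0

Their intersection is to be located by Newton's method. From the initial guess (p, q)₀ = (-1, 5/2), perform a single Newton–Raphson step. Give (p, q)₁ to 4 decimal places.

At (-1, 5/2): F = (12.2500, -21.0000).
Jacobian J = [[-6·p - q^2, -2·p·q + 4], [q^2 + 3·q, 2·p·q + 3·p - 2·q]].
At the point, J = [[-0.2500, 9.0000], [13.7500, -13.0000]] (det J = -120.5000).
Solving J·Δ = −F gives Δ = (0.2469, -1.3543).
Then the next iterate is (p, q)₁ = (-0.7531, 1.1457).

(-0.7531, 1.1457)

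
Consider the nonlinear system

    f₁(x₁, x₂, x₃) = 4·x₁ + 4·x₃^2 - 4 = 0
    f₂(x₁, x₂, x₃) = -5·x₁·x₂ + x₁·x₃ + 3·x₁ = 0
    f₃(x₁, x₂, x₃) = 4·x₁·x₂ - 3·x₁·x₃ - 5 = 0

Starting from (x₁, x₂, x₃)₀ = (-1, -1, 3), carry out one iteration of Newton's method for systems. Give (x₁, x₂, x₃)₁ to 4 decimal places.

At (-1, -1, 3): F = (28.0000, -11.0000, 8.0000).
Jacobian J = [[4, 0, 8·x₃], [-5·x₂ + x₃ + 3, -5·x₁, x₁], [4·x₂ - 3·x₃, 4·x₁, -3·x₁]].
At the point, J = [[4.0000, 0.0000, 24.0000], [11.0000, 5.0000, -1.0000], [-13.0000, -4.0000, 3.0000]] (det J = 548.0000).
Solving J·Δ = −F gives Δ = (-0.7372, 3.6131, -1.0438).
Then the next iterate is (x₁, x₂, x₃)₁ = (-1.7372, 2.6131, 1.9562).

(-1.7372, 2.6131, 1.9562)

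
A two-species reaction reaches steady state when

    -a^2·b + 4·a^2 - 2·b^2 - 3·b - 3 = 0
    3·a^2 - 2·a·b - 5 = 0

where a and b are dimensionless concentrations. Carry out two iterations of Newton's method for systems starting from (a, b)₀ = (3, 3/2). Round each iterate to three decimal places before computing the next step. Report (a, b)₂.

(1.731, 1.100)

At (3, 3/2): F = (10.500, 13.000).
Jacobian J = [[-2·a·b + 8·a, -a^2 - 4·b - 3], [6·a - 2·b, -2·a]].
At the point, J = [[15.000, -18.000], [15.000, -6.000]] (det J = 180.000).
Solving J·Δ = −F gives Δ = (-0.950, -0.208).
Then the next iterate is (a, b)₁ = (2.050, 1.292).
Round to (2.050, 1.292) and repeat: F = (1.16584, 2.31030), J = [[11.10280, -12.37050], [9.716, -4.100]].
Δ = (-0.319, -0.192), so (a, b)₂ = (1.731, 1.100).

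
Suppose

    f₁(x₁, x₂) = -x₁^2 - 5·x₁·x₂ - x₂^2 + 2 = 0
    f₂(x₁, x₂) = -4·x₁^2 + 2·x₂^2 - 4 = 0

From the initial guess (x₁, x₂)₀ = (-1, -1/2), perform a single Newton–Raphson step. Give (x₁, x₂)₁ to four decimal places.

At (-1, -1/2): F = (-1.7500, -7.5000).
Jacobian J = [[-2·x₁ - 5·x₂, -5·x₁ - 2·x₂], [-8·x₁, 4·x₂]].
At the point, J = [[4.5000, 6.0000], [8.0000, -2.0000]] (det J = -57.0000).
Solving J·Δ = −F gives Δ = (0.8509, -0.3465).
Then the next iterate is (x₁, x₂)₁ = (-0.1491, -0.8465).

(-0.1491, -0.8465)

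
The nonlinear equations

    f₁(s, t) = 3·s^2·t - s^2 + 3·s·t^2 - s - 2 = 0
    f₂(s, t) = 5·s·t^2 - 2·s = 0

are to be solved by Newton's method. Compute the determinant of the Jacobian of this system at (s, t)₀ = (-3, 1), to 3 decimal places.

J = [[6·s·t - 2·s + 3·t^2 - 1, 3·s^2 + 6·s·t], [5·t^2 - 2, 10·s·t]].
At the point, J = [[-10.000, 9.000], [3.000, -30.000]].
det J = 273.000.

273.000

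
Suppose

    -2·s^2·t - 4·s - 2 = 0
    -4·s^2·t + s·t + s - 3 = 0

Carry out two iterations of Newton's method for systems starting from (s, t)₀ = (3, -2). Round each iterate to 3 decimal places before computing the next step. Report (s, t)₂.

(0.319, -8.853)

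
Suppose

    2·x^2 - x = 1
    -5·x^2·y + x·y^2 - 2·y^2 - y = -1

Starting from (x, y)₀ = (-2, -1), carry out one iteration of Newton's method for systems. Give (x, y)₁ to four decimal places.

At (-2, -1): F = (9.0000, 18.0000).
Jacobian J = [[4·x - 1, 0], [-10·x·y + y^2, -5·x^2 + 2·x·y - 4·y - 1]].
At the point, J = [[-9.0000, 0.0000], [-19.0000, -13.0000]] (det J = 117.0000).
Solving J·Δ = −F gives Δ = (1.0000, -0.0769).
Then the next iterate is (x, y)₁ = (-1.0000, -1.0769).

(-1.0000, -1.0769)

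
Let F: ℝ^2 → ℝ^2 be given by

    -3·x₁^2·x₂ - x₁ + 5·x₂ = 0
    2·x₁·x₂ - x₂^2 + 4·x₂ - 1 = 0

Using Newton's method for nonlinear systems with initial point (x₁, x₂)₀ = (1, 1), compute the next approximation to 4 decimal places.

At (1, 1): F = (1.0000, 4.0000).
Jacobian J = [[-6·x₁·x₂ - 1, -3·x₁^2 + 5], [2·x₂, 2·x₁ - 2·x₂ + 4]].
At the point, J = [[-7.0000, 2.0000], [2.0000, 4.0000]] (det J = -32.0000).
Solving J·Δ = −F gives Δ = (-0.1250, -0.9375).
Then the next iterate is (x₁, x₂)₁ = (0.8750, 0.0625).

(0.8750, 0.0625)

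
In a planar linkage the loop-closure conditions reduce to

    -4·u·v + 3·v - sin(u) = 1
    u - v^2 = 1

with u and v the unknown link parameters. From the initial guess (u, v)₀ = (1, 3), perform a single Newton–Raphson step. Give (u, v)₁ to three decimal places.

(0.737, 1.456)

At (1, 3): F = (-4.84147, -9.000).
Jacobian J = [[-4·v - cos(u), -4·u + 3], [1, -2·v]].
At the point, J = [[-12.54030, -1.000], [1.000, -6.000]] (det J = 76.24181).
Solving J·Δ = −F gives Δ = (-0.263, -1.544).
Then the next iterate is (u, v)₁ = (0.737, 1.456).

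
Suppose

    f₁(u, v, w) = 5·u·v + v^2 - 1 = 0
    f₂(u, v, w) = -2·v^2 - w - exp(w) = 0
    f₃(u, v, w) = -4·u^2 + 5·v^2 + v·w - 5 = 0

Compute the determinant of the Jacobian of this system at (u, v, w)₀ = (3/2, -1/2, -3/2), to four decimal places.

J = [[5·v, 5·u + 2·v, 0], [0, -4·v, -exp(w) - 1], [-8·u, 10·v + w, v]].
At the point, J = [[-2.5000, 6.5000, 0.0000], [0.0000, 2.0000, -1.223130], [-12.0000, -6.5000, -0.5000]].
det J = 117.7800.

117.7800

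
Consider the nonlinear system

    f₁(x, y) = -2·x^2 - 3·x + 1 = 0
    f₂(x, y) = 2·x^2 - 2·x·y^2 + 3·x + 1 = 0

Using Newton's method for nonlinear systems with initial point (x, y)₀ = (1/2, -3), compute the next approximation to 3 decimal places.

At (1/2, -3): F = (-1.000, -6.000).
Jacobian J = [[-4·x - 3, 0], [4·x - 2·y^2 + 3, -4·x·y]].
At the point, J = [[-5.000, 0.000], [-13.000, 6.000]] (det J = -30.000).
Solving J·Δ = −F gives Δ = (-0.200, 0.567).
Then the next iterate is (x, y)₁ = (0.300, -2.433).

(0.300, -2.433)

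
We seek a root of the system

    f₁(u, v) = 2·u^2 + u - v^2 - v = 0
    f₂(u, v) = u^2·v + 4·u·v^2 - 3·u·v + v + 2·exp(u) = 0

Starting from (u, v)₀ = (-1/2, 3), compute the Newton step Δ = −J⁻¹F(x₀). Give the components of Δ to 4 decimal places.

At (-1/2, 3): F = (-12.0000, -8.536939).
Jacobian J = [[4·u + 1, -2·v - 1], [2·u·v + 4·v^2 - 3·v + 2·exp(u), u^2 + 8·u·v - 3·u + 1]].
At the point, J = [[-1.0000, -7.0000], [25.213061, -9.2500]] (det J = 185.741429).
Solving J·Δ = −F gives Δ = (-0.2759, -1.6749).

(-0.2759, -1.6749)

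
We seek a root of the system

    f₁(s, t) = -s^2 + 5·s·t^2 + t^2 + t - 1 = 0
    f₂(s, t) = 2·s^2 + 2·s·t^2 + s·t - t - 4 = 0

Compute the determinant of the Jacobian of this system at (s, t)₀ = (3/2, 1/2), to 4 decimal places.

-72.6250

J = [[-2·s + 5·t^2, 10·s·t + 2·t + 1], [4·s + 2·t^2 + t, 4·s·t + s - 1]].
At the point, J = [[-1.7500, 9.5000], [7.0000, 3.5000]].
det J = -72.6250.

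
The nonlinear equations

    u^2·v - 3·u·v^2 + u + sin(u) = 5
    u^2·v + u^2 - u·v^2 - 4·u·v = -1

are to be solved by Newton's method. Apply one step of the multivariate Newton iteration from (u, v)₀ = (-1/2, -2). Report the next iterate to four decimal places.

(-0.2265, -2.4697)

At (-1/2, -2): F = (-0.479426, -1.2500).
Jacobian J = [[2·u·v - 3·v^2 + cos(u) + 1, u^2 - 6·u·v], [2·u·v + 2·u - v^2 - 4·v, u^2 - 2·u·v - 4·u]].
At the point, J = [[-8.122417, -5.7500], [5.0000, 0.2500]] (det J = 26.719396).
Solving J·Δ = −F gives Δ = (0.2735, -0.4697).
Then the next iterate is (u, v)₁ = (-0.2265, -2.4697).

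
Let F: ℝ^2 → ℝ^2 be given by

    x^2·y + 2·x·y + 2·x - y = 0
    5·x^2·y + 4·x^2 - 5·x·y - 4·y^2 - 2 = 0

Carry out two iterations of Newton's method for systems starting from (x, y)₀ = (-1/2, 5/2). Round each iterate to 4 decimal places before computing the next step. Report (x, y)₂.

(-0.0347, -0.0712)

At (-1/2, 5/2): F = (-5.3750, -16.6250).
Jacobian J = [[2·x·y + 2·y + 2, x^2 + 2·x - 1], [10·x·y + 8·x - 5·y, 5·x^2 - 5·x - 8·y]].
At the point, J = [[4.5000, -1.7500], [-29.0000, -16.2500]] (det J = -123.8750).
Solving J·Δ = −F gives Δ = (0.4702, -1.8623).
Then the next iterate is (x, y)₁ = (-0.0298, 0.6377).
Round to (-0.0298, 0.6377) and repeat: F = (-0.734741, -3.525244), J = [[3.237393, -1.058712], [-3.616935, -4.948160]].
Δ = (-0.0049, -0.7089), so (x, y)₂ = (-0.0347, -0.0712).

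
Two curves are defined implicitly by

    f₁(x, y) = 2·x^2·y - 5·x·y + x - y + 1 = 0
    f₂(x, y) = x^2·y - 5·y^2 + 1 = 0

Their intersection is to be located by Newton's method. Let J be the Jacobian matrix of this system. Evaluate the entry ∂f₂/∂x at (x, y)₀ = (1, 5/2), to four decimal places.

5.0000

∂f₂/∂x = 2·x·y.
At (1, 5/2) this is 5.0000.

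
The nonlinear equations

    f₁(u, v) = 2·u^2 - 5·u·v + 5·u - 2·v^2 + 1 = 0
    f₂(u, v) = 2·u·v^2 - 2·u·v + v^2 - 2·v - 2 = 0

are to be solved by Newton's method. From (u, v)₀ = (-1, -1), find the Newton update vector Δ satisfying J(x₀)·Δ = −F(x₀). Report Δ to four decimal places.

At (-1, -1): F = (-9.0000, -3.0000).
Jacobian J = [[4·u - 5·v + 5, -5·u - 4·v], [2·v^2 - 2·v, 4·u·v - 2·u + 2·v - 2]].
At the point, J = [[6.0000, 9.0000], [4.0000, 2.0000]] (det J = -24.0000).
Solving J·Δ = −F gives Δ = (0.3750, 0.7500).

(0.3750, 0.7500)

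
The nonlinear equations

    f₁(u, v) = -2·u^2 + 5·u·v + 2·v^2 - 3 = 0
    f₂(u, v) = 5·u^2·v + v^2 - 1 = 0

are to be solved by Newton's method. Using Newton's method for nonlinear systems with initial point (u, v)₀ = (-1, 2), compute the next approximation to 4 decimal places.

(-0.4516, 1.7742)

At (-1, 2): F = (-7.0000, 13.0000).
Jacobian J = [[-4·u + 5·v, 5·u + 4·v], [10·u·v, 5·u^2 + 2·v]].
At the point, J = [[14.0000, 3.0000], [-20.0000, 9.0000]] (det J = 186.0000).
Solving J·Δ = −F gives Δ = (0.5484, -0.2258).
Then the next iterate is (u, v)₁ = (-0.4516, 1.7742).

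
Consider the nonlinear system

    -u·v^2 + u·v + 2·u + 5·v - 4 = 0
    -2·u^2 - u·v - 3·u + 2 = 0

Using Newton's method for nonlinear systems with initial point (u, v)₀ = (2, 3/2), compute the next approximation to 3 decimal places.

(1.700, -4.125)

At (2, 3/2): F = (6.000, -15.000).
Jacobian J = [[-v^2 + v + 2, -2·u·v + u + 5], [-4·u - v - 3, -u]].
At the point, J = [[1.250, 1.000], [-12.500, -2.000]] (det J = 10.000).
Solving J·Δ = −F gives Δ = (-0.300, -5.625).
Then the next iterate is (u, v)₁ = (1.700, -4.125).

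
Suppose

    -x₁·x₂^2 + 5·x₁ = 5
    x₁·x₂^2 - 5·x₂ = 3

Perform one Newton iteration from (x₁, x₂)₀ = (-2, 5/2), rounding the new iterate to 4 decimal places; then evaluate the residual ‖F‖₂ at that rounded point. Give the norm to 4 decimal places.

At (-2, 5/2): F = (-2.5000, -28.0000).
Jacobian J = [[-x₂^2 + 5, -2·x₁·x₂], [x₂^2, 2·x₁·x₂ - 5]].
At the point, J = [[-1.2500, 10.0000], [6.2500, -15.0000]] (det J = -43.7500).
Solving J·Δ = −F gives Δ = (7.2571, 1.1571).
Then the next iterate is (x₁, x₂)₁ = (5.2571, 3.6571).
Re-evaluating at (5.2571, 3.6571): F = (-49.024955, 49.024955), so ‖F‖₂ = 69.3318.

69.3318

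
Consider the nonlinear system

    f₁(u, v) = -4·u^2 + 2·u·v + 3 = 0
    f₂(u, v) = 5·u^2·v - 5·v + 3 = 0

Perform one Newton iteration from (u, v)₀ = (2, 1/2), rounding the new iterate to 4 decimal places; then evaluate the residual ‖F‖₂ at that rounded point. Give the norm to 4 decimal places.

At (2, 1/2): F = (-11.0000, 10.5000).
Jacobian J = [[-8·u + 2·v, 2·u], [10·u·v, 5·u^2 - 5]].
At the point, J = [[-15.0000, 4.0000], [10.0000, 15.0000]] (det J = -265.0000).
Solving J·Δ = −F gives Δ = (-0.7811, -0.1792).
Then the next iterate is (u, v)₁ = (1.2189, 0.3208).
Re-evaluating at (1.2189, 0.3208): F = (-2.160823, 3.779090), so ‖F‖₂ = 4.3532.

4.3532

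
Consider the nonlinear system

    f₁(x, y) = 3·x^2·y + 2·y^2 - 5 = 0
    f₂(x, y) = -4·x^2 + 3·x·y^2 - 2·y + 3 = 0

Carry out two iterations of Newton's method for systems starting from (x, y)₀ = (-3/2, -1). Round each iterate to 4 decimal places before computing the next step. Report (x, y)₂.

At (-3/2, -1): F = (-9.7500, -8.5000).
Jacobian J = [[6·x·y, 3·x^2 + 4·y], [-8·x + 3·y^2, 6·x·y - 2]].
At the point, J = [[9.0000, 2.7500], [15.0000, 7.0000]] (det J = 21.7500).
Solving J·Δ = −F gives Δ = (2.0632, -3.2069).
Then the next iterate is (x, y)₁ = (0.5632, -4.2069).
Round to (0.5632, -4.2069) and repeat: F = (26.392802, 40.047577), J = [[-14.215956, -15.876017], [48.588423, -16.215956]].
Δ = (-0.2074, 1.8482), so (x, y)₂ = (0.3558, -2.3587).

(0.3558, -2.3587)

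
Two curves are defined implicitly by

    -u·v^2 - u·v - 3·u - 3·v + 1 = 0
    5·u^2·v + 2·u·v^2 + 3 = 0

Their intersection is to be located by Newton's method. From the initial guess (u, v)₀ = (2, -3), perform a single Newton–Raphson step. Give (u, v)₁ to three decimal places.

(1.458, -2.555)

At (2, -3): F = (-8.000, -21.000).
Jacobian J = [[-v^2 - v - 3, -2·u·v - u - 3], [10·u·v + 2·v^2, 5·u^2 + 4·u·v]].
At the point, J = [[-9.000, 7.000], [-42.000, -4.000]] (det J = 330.000).
Solving J·Δ = −F gives Δ = (-0.542, 0.445).
Then the next iterate is (u, v)₁ = (1.458, -2.555).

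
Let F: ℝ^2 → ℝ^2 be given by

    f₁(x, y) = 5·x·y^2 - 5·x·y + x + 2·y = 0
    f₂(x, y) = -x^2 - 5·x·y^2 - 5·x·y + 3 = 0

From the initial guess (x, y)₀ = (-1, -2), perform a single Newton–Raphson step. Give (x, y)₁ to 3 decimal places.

At (-1, -2): F = (-35.000, 12.000).
Jacobian J = [[5·y^2 - 5·y + 1, 10·x·y - 5·x + 2], [-2·x - 5·y^2 - 5·y, -10·x·y - 5·x]].
At the point, J = [[31.000, 27.000], [-8.000, -15.000]] (det J = -249.000).
Solving J·Δ = −F gives Δ = (0.807, 0.369).
Then the next iterate is (x, y)₁ = (-0.193, -1.631).

(-0.193, -1.631)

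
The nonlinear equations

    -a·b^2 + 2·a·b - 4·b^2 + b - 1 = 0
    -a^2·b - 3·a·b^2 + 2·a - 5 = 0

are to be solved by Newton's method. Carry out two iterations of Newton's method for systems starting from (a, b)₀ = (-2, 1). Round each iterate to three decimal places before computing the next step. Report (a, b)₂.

(0.202, 0.028)

At (-2, 1): F = (-6.000, -7.000).
Jacobian J = [[-b^2 + 2·b, -2·a·b + 2·a - 8·b + 1], [-2·a·b - 3·b^2 + 2, -a^2 - 6·a·b]].
At the point, J = [[1.000, -7.000], [3.000, 8.000]] (det J = 29.000).
Solving J·Δ = −F gives Δ = (3.345, -0.379).
Then the next iterate is (a, b)₁ = (1.345, 0.621).
Round to (1.345, 0.621) and repeat: F = (-0.76976, -4.98947), J = [[0.85636, -2.94849], [-0.82741, -6.82050]].
Δ = (-1.143, -0.593), so (a, b)₂ = (0.202, 0.028).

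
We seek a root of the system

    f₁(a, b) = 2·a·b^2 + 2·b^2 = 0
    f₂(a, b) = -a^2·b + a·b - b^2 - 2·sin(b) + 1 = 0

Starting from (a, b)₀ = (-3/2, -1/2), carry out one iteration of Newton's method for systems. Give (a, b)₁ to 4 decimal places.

At (-3/2, -1/2): F = (-0.2500, 3.583851).
Jacobian J = [[2·b^2, 4·a·b + 4·b], [-2·a·b + b, -a^2 + a - 2·b - 2·cos(b)]].
At the point, J = [[0.5000, 1.0000], [-2.0000, -4.505165]] (det J = -0.252583).
Solving J·Δ = −F gives Δ = (-9.7297, 5.1149).
Then the next iterate is (a, b)₁ = (-11.2297, 4.6149).

(-11.2297, 4.6149)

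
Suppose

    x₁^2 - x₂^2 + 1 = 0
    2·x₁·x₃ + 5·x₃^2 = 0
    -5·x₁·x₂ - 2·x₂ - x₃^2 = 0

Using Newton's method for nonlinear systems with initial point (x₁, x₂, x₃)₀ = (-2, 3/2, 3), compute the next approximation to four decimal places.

(-0.9305, 0.9906, 1.4840)

At (-2, 3/2, 3): F = (2.7500, 33.0000, 3.0000).
Jacobian J = [[2·x₁, -2·x₂, 0], [2·x₃, 0, 2·x₁ + 10·x₃], [-5·x₂, -5·x₁ - 2, -2·x₃]].
At the point, J = [[-4.0000, -3.0000, 0.0000], [6.0000, 0.0000, 26.0000], [-7.5000, 8.0000, -6.0000]] (det J = 1309.0000).
Solving J·Δ = −F gives Δ = (1.0695, -0.5094, -1.5160).
Then the next iterate is (x₁, x₂, x₃)₁ = (-0.9305, 0.9906, 1.4840).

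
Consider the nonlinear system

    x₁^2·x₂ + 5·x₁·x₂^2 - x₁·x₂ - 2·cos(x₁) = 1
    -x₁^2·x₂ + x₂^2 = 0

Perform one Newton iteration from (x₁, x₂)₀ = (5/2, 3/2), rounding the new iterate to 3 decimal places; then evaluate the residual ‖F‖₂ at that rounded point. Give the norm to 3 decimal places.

9.720

At (5/2, 3/2): F = (34.35229, -7.125).
Jacobian J = [[2·x₁·x₂ + 5·x₂^2 - x₂ + 2·sin(x₁), x₁^2 + 10·x₁·x₂ - x₁], [-2·x₁·x₂, -x₁^2 + 2·x₂]].
At the point, J = [[18.44694, 41.250], [-7.500, -3.250]] (det J = 249.42243).
Solving J·Δ = −F gives Δ = (-0.731, -0.506).
Then the next iterate is (x₁, x₂)₁ = (1.769, 0.994).
Re-evaluating at (1.769, 0.994): F = (9.48519, -2.12255), so ‖F‖₂ = 9.720.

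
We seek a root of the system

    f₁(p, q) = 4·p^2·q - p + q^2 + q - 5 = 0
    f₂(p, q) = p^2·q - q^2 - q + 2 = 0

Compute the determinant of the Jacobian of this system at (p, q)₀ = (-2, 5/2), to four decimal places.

302.0000

J = [[8·p·q - 1, 4·p^2 + 2·q + 1], [2·p·q, p^2 - 2·q - 1]].
At the point, J = [[-41.0000, 22.0000], [-10.0000, -2.0000]].
det J = 302.0000.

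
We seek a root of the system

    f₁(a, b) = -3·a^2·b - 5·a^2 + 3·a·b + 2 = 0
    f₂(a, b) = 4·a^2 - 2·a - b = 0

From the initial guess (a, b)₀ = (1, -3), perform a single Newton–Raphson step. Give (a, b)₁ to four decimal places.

(-2.0000, -16.0000)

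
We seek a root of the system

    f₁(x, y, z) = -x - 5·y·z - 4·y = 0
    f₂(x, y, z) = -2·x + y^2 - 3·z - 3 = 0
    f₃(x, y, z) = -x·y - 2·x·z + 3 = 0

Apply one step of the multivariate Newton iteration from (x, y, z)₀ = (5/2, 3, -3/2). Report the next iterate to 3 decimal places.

(5.824, 3.393, -1.097)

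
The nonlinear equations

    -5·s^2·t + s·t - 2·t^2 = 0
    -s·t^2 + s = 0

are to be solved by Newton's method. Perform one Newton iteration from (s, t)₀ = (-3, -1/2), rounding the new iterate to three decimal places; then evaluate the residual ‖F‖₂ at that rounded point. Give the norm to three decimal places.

At (-3, -1/2): F = (23.500, -2.250).
Jacobian J = [[-10·s·t + t, -5·s^2 + s - 4·t], [-t^2 + 1, -2·s·t]].
At the point, J = [[-15.500, -46.000], [0.750, -3.000]] (det J = 81.000).
Solving J·Δ = −F gives Δ = (2.148, -0.213).
Then the next iterate is (s, t)₁ = (-0.852, -0.713).
Re-evaluating at (-0.852, -0.713): F = (2.17859, -0.41887), so ‖F‖₂ = 2.218.

2.218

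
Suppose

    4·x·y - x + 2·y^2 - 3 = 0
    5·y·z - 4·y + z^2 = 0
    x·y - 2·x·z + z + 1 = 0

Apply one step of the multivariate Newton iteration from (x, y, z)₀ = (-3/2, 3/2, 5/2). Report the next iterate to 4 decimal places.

(-0.3000, 1.1374, 1.2265)

At (-3/2, 3/2, 5/2): F = (-6.0000, 19.0000, 8.7500).
Jacobian J = [[4·y - 1, 4·x + 4·y, 0], [0, 5·z - 4, 5·y + 2·z], [y - 2·z, x, -2·x + 1]].
At the point, J = [[5.0000, 0.0000, 0.0000], [0.0000, 8.5000, 12.5000], [-3.5000, -1.5000, 4.0000]] (det J = 263.7500).
Solving J·Δ = −F gives Δ = (1.2000, -0.3626, -1.2735).
Then the next iterate is (x, y, z)₁ = (-0.3000, 1.1374, 1.2265).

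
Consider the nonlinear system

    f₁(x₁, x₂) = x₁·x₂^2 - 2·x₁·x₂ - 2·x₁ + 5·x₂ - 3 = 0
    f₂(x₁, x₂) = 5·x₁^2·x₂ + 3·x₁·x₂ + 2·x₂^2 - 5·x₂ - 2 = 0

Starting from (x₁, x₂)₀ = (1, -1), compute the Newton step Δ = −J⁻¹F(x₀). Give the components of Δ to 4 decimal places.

(-0.8333, 7.8333)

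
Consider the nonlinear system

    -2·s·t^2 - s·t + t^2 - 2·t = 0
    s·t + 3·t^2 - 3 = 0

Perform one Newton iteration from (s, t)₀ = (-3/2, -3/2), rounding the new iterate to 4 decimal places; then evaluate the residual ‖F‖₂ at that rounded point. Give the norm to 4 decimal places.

At (-3/2, -3/2): F = (9.7500, 6.0000).
Jacobian J = [[-2·t^2 - t, -4·s·t - s + 2·t - 2], [t, s + 6·t]].
At the point, J = [[-3.0000, -12.5000], [-1.5000, -10.5000]] (det J = 12.7500).
Solving J·Δ = −F gives Δ = (2.1471, 0.2647).
Then the next iterate is (s, t)₁ = (0.6471, -1.2353).
Re-evaluating at (0.6471, -1.2353): F = (2.821023, 0.778536), so ‖F‖₂ = 2.9265.

2.9265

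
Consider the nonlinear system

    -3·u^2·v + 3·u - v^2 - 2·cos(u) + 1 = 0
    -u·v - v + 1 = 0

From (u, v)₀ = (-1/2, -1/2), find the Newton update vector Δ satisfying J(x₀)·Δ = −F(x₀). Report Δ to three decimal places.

(1.903, 4.403)

At (-1/2, -1/2): F = (-2.13017, 1.250).
Jacobian J = [[-6·u·v + 2·sin(u) + 3, -3·u^2 - 2·v], [-v, -u - 1]].
At the point, J = [[0.54115, 0.250], [0.500, -0.500]] (det J = -0.39557).
Solving J·Δ = −F gives Δ = (1.903, 4.403).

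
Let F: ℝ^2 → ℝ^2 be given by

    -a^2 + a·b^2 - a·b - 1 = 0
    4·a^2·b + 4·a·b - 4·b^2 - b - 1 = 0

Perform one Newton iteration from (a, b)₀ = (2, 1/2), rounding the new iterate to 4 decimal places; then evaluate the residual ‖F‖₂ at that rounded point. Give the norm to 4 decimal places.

At (2, 1/2): F = (-5.5000, 9.5000).
Jacobian J = [[-2·a + b^2 - b, 2·a·b - a], [8·a·b + 4·b, 4·a^2 + 4·a - 8·b - 1]].
At the point, J = [[-4.2500, 0.0000], [10.0000, 19.0000]] (det J = -80.7500).
Solving J·Δ = −F gives Δ = (-1.2941, 0.1811).
Then the next iterate is (a, b)₁ = (0.7059, 0.6811).
Re-evaluating at (0.7059, 0.6811): F = (-1.651618, -0.255980), so ‖F‖₂ = 1.6713.

1.6713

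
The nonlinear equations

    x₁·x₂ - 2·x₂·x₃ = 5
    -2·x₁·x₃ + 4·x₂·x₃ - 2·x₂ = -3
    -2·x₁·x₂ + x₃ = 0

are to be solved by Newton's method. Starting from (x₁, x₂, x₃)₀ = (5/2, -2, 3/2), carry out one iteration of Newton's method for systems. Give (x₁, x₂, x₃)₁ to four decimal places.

(-0.1561, -1.8877, 1.1860)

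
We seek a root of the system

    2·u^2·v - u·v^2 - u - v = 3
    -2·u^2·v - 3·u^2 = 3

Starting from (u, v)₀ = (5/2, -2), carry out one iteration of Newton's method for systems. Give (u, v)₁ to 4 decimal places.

At (5/2, -2): F = (-38.5000, 3.2500).
Jacobian J = [[4·u·v - v^2 - 1, 2·u^2 - 2·u·v - 1], [-4·u·v - 6·u, -2·u^2]].
At the point, J = [[-25.0000, 21.5000], [5.0000, -12.5000]] (det J = 205.0000).
Solving J·Δ = −F gives Δ = (-2.0067, -0.5427).
Then the next iterate is (u, v)₁ = (0.4933, -2.5427).

(0.4933, -2.5427)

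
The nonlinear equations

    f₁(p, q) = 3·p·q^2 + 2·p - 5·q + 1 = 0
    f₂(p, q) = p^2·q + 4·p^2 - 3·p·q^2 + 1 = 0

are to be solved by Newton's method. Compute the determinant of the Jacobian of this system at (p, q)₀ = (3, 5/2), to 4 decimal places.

-1557.0000

J = [[3·q^2 + 2, 6·p·q - 5], [2·p·q + 8·p - 3·q^2, p^2 - 6·p·q]].
At the point, J = [[20.7500, 40.0000], [20.2500, -36.0000]].
det J = -1557.0000.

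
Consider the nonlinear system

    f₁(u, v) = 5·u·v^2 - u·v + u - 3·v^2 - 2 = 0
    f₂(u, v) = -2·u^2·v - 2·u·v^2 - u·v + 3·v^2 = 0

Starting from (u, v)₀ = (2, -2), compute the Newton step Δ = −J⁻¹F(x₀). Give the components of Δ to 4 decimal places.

(-1.7778, -0.2963)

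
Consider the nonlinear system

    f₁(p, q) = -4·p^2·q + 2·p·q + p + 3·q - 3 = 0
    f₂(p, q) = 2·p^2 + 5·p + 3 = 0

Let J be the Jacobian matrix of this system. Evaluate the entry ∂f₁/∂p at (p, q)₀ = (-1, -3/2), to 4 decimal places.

-14.0000

∂f₁/∂p = -8·p·q + 2·q + 1.
At (-1, -3/2) this is -14.0000.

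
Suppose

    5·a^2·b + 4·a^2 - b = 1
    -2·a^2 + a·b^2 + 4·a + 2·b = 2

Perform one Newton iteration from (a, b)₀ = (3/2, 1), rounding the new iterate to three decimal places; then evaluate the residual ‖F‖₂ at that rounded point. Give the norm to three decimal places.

5.284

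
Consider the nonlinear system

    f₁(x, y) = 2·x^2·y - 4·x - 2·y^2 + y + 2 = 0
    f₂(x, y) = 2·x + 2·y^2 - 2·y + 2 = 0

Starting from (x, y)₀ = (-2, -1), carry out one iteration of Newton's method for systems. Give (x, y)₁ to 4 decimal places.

(-2.4000, -0.8000)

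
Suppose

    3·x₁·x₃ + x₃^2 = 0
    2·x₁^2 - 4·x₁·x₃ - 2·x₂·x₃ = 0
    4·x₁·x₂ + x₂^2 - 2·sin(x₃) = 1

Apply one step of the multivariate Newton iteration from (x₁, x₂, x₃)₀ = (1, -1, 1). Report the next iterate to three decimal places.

At (1, -1, 1): F = (4.000, 0.000, -5.68294).
Jacobian J = [[3·x₃, 0, 3·x₁ + 2·x₃], [4·x₁ - 4·x₃, -2·x₃, -4·x₁ - 2·x₂], [4·x₂, 4·x₁ + 2·x₂, -2·cos(x₃)]].
At the point, J = [[3.000, 0.000, 5.000], [0.000, -2.000, -2.000], [-4.000, 2.000, -1.08060]] (det J = -21.51637).
Solving J·Δ = −F gives Δ = (-1.496, -0.097, 0.097).
Then the next iterate is (x₁, x₂, x₃)₁ = (-0.496, -1.097, 1.097).

(-0.496, -1.097, 1.097)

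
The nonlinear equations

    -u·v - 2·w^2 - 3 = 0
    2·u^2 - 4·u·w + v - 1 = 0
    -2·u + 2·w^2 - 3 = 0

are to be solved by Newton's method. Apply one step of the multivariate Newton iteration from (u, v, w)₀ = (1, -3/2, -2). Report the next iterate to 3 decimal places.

(1.040, -8.020, -1.635)

At (1, -3/2, -2): F = (-9.500, 7.500, 3.000).
Jacobian J = [[-v, -u, -4·w], [4·u - 4·w, 1, -4·u], [-2, 0, 4·w]].
At the point, J = [[1.500, -1.000, 8.000], [12.000, 1.000, -4.000], [-2.000, 0.000, -8.000]] (det J = -100.000).
Solving J·Δ = −F gives Δ = (0.040, -6.520, 0.365).
Then the next iterate is (u, v, w)₁ = (1.040, -8.020, -1.635).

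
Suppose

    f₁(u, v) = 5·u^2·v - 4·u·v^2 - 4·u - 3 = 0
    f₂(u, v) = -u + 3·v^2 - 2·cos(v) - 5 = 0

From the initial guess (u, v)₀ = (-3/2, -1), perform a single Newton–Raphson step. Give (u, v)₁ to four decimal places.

At (-3/2, -1): F = (-2.2500, -1.580605).
Jacobian J = [[10·u·v - 4·v^2 - 4, 5·u^2 - 8·u·v], [-1, 6·v + 2·sin(v)]].
At the point, J = [[7.0000, -0.7500], [-1.0000, -7.682942]] (det J = -54.530594).
Solving J·Δ = −F gives Δ = (0.2953, -0.2442).
Then the next iterate is (u, v)₁ = (-1.2047, -1.2442).

(-1.2047, -1.2442)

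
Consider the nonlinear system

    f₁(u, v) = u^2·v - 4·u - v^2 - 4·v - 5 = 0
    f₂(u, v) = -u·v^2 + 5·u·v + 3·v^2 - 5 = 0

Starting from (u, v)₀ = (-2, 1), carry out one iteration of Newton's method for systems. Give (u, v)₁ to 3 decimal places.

(0.500, -8.000)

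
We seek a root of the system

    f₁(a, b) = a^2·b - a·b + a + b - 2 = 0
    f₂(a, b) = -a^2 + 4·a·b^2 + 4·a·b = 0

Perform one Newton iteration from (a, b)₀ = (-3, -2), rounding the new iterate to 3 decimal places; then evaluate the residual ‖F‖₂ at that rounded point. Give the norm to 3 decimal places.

At (-3, -2): F = (-31.000, -33.000).
Jacobian J = [[2·a·b - b + 1, a^2 - a + 1], [-2·a + 4·b^2 + 4·b, 8·a·b + 4·a]].
At the point, J = [[15.000, 13.000], [14.000, 36.000]] (det J = 358.000).
Solving J·Δ = −F gives Δ = (1.919, 0.170).
Then the next iterate is (a, b)₁ = (-1.081, -1.830).
Re-evaluating at (-1.081, -1.830): F = (-9.02770, -7.73628), so ‖F‖₂ = 11.889.

11.889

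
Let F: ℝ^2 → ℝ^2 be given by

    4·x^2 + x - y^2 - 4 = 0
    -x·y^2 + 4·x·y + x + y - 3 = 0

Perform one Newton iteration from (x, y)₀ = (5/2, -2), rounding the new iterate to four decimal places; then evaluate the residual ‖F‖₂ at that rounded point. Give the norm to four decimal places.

10.6652

At (5/2, -2): F = (19.5000, -32.5000).
Jacobian J = [[8·x + 1, -2·y], [-y^2 + 4·y + 1, -2·x·y + 4·x + 1]].
At the point, J = [[21.0000, 4.0000], [-11.0000, 21.0000]] (det J = 485.0000).
Solving J·Δ = −F gives Δ = (-1.1124, 0.9649).
Then the next iterate is (x, y)₁ = (1.3876, -1.0351).
Re-evaluating at (1.3876, -1.0351): F = (4.017903, -9.879438), so ‖F‖₂ = 10.6652.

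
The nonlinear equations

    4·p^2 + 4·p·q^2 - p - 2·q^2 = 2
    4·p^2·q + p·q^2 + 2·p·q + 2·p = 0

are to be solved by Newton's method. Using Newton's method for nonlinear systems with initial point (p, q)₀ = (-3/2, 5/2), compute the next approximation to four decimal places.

At (-3/2, 5/2): F = (-41.5000, 2.6250).
Jacobian J = [[8·p + 4·q^2 - 1, 8·p·q - 4·q], [8·p·q + q^2 + 2·q + 2, 4·p^2 + 2·p·q + 2·p]].
At the point, J = [[12.0000, -40.0000], [-16.7500, -1.5000]] (det J = -688.0000).
Solving J·Δ = −F gives Δ = (0.2431, -0.9646).
Then the next iterate is (p, q)₁ = (-1.2569, 1.5354).

(-1.2569, 1.5354)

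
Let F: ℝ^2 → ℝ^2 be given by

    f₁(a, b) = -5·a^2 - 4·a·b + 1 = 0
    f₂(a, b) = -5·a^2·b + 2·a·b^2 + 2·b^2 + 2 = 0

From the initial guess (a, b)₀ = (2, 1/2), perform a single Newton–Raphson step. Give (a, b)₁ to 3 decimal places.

At (2, 1/2): F = (-23.000, -6.500).
Jacobian J = [[-10·a - 4·b, -4·a], [-10·a·b + 2·b^2, -5·a^2 + 4·a·b + 4·b]].
At the point, J = [[-22.000, -8.000], [-9.500, -14.000]] (det J = 232.000).
Solving J·Δ = −F gives Δ = (-1.164, 0.325).
Then the next iterate is (a, b)₁ = (0.836, 0.825).

(0.836, 0.825)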